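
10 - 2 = 8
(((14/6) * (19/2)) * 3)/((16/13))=1729/32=54.03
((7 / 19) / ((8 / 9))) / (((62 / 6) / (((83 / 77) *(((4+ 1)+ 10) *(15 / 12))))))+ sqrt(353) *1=168075 / 207328+ sqrt(353)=19.60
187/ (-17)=-11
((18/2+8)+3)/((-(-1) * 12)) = 5/3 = 1.67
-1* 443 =-443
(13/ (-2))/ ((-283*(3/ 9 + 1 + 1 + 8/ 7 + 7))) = 273/ 124520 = 0.00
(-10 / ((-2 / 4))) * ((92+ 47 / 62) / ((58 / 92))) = 2645460 / 899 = 2942.67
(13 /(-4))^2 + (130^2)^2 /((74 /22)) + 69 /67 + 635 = 3367938766439 /39664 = 84911727.67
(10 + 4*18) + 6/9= 82.67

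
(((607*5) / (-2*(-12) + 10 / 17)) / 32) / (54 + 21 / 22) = 51595 / 735072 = 0.07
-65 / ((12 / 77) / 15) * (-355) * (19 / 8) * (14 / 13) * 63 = 5725999125 / 16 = 357874945.31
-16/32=-1/2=-0.50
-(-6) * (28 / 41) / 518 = 12 / 1517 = 0.01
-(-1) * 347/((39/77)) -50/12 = 53113/78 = 680.94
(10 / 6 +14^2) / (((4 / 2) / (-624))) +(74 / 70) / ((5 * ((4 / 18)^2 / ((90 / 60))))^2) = -3451447187 / 56000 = -61632.99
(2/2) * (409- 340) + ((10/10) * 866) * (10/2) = 4399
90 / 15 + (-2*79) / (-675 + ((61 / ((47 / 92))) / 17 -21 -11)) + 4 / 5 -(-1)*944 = 2659453084 / 2796405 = 951.03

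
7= 7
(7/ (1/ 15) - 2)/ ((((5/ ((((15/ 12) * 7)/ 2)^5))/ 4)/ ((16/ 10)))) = 216390125/ 1024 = 211318.48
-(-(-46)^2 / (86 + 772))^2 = -1119364 / 184041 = -6.08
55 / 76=0.72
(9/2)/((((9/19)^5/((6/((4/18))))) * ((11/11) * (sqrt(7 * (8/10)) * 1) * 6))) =2476099 * sqrt(35)/40824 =358.83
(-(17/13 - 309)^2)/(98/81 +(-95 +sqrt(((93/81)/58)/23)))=1009.75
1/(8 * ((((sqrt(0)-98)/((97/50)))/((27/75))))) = -873/980000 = -0.00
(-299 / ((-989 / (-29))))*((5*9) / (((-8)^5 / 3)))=50895 / 1409024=0.04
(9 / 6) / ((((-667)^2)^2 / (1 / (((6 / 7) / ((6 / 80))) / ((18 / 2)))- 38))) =-8931 / 31668195571360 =-0.00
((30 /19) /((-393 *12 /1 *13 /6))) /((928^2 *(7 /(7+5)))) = -15 /48764328704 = -0.00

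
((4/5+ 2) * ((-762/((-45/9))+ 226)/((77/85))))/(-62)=-2924/155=-18.86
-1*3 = -3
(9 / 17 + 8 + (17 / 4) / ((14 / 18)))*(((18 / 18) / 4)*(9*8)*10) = 299745 / 119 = 2518.87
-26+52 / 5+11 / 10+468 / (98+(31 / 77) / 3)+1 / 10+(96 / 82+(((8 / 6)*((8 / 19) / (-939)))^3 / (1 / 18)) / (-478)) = -160084077769424612818156 / 18921822267878574561765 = -8.46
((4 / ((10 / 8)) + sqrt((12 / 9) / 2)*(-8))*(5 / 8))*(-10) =-20 + 50*sqrt(6) / 3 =20.82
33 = 33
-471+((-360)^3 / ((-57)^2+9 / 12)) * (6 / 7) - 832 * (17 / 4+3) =-570490493 / 30331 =-18808.83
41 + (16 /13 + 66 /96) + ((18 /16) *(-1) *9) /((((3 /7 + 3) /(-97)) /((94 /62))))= 12308411 /25792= 477.22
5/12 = 0.42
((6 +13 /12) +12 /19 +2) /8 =2215 /1824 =1.21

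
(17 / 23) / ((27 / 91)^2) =140777 / 16767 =8.40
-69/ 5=-13.80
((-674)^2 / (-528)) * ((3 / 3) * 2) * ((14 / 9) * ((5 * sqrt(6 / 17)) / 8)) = -3974915 * sqrt(102) / 40392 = -993.88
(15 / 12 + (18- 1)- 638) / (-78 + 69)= 68.86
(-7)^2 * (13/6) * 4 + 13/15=6383/15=425.53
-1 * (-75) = 75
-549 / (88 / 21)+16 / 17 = -194585 / 1496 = -130.07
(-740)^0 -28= -27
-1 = -1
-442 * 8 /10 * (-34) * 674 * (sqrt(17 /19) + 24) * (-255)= -49590957312 - 2066289888 * sqrt(323) /19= -51545471874.44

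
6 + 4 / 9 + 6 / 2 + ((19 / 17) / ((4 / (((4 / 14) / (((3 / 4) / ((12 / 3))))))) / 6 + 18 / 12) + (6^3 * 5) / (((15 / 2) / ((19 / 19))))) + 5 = 754238 / 4743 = 159.02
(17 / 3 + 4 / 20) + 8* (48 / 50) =13.55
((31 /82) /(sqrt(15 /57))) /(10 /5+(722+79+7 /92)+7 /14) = 1426 * sqrt(95) /15155445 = 0.00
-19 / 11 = -1.73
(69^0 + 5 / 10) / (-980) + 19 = 37237 / 1960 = 19.00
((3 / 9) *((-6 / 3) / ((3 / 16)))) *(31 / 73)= -992 / 657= -1.51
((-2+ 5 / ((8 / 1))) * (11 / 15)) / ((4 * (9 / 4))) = -121 / 1080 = -0.11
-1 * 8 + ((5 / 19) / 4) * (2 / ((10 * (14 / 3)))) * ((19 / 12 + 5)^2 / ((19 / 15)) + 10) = -2547323 / 323456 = -7.88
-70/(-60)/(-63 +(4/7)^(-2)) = -8/411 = -0.02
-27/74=-0.36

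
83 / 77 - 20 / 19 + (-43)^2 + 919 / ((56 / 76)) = 9059597 / 2926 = 3096.24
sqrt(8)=2 * sqrt(2)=2.83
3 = 3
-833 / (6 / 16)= -6664 / 3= -2221.33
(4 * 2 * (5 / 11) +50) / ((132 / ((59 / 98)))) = 17405 / 71148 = 0.24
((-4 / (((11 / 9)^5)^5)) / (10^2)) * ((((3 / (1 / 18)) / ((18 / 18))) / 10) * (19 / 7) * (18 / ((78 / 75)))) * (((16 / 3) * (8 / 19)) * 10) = -14886332672778255280739883264 / 9859582408483418705806552841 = -1.51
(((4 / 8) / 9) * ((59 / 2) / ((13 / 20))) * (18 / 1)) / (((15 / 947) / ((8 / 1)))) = 893968 / 39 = 22922.26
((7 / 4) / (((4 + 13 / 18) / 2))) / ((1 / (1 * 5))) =63 / 17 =3.71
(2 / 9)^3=8 / 729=0.01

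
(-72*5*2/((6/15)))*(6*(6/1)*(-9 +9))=0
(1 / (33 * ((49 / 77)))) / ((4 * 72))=0.00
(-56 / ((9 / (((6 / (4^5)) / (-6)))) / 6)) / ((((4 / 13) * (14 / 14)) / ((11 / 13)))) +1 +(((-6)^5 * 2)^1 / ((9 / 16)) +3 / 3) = -27645.90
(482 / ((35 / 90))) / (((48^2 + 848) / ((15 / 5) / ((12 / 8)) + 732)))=796023 / 2758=288.62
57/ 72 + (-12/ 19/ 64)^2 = 219515/ 277248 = 0.79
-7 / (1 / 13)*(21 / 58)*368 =-351624 / 29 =-12124.97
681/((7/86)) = 58566/7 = 8366.57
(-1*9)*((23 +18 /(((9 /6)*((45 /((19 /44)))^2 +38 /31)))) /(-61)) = 12580627527 /3707156599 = 3.39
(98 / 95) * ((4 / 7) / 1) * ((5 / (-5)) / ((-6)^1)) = 28 / 285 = 0.10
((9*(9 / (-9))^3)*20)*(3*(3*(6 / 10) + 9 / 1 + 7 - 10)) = -4212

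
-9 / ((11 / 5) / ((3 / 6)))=-45 / 22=-2.05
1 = 1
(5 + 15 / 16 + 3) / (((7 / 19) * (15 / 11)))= 17.79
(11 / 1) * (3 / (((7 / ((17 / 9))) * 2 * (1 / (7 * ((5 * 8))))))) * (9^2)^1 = 100980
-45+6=-39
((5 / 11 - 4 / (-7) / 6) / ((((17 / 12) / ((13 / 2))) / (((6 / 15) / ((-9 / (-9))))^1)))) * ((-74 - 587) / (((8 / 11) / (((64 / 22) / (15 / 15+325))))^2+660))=-0.09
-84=-84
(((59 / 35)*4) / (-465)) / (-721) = 0.00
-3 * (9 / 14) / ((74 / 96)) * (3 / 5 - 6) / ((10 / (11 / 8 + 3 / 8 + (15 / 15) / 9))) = 16281 / 6475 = 2.51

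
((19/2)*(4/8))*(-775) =-14725/4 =-3681.25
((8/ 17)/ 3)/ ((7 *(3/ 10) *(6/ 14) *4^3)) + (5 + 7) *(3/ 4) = 16529/ 1836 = 9.00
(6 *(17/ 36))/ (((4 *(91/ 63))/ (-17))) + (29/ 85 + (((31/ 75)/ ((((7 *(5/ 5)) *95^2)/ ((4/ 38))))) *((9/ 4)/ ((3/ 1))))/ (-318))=-67446027700327/ 8435644035000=-8.00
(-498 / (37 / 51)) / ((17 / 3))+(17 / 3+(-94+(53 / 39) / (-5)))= -1513276 / 7215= -209.74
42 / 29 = 1.45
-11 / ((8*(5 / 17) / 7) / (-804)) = 263109 / 10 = 26310.90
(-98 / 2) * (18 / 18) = -49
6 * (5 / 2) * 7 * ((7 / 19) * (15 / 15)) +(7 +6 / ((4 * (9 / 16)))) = 2756 / 57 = 48.35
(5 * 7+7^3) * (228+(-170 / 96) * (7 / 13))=8925651 / 104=85823.57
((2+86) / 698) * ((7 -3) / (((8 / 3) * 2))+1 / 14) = 253 / 2443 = 0.10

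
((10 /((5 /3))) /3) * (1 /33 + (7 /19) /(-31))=716 /19437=0.04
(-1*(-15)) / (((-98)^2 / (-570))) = -4275 / 4802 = -0.89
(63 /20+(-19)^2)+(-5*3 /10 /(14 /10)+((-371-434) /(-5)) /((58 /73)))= 565.72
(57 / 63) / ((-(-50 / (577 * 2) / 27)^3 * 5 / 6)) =143681988082482 / 546875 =262732778.21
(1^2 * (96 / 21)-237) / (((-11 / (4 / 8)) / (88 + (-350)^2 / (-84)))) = -14477.48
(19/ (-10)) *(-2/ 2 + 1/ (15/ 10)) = 19/ 30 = 0.63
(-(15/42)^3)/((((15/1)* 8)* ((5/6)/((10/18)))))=-25/98784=-0.00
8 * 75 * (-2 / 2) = -600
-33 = -33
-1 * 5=-5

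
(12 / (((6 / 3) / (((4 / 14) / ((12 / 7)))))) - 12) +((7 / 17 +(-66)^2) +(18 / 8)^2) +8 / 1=1185505 / 272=4358.47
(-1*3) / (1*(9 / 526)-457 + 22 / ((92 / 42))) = 36294 / 5407073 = 0.01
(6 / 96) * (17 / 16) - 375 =-95983 / 256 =-374.93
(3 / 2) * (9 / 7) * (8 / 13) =108 / 91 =1.19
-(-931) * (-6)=-5586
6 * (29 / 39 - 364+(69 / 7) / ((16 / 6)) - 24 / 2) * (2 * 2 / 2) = -4458.72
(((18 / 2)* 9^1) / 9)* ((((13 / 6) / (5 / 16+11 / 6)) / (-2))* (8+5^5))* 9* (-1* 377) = 4974965892 / 103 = 48300639.73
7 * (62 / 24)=217 / 12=18.08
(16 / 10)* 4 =32 / 5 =6.40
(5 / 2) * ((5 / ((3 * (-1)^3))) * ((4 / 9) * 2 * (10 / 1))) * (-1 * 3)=1000 / 9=111.11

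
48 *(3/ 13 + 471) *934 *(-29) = -7964584128/ 13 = -612660317.54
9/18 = 0.50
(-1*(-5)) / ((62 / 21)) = 1.69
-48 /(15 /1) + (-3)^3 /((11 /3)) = -581 /55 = -10.56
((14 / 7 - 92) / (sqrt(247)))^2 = 8100 / 247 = 32.79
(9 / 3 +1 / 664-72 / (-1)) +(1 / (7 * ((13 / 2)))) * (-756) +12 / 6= 521253 / 8632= 60.39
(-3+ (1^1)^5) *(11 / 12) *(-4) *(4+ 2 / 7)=220 / 7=31.43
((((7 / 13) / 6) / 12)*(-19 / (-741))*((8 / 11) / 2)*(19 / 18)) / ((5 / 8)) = 266 / 2258685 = 0.00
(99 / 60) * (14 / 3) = 77 / 10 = 7.70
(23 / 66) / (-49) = -23 / 3234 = -0.01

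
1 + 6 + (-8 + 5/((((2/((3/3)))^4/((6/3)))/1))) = -3/8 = -0.38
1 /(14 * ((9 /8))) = 4 /63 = 0.06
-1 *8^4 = -4096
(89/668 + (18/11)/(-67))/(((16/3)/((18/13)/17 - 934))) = -8292320493/435207344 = -19.05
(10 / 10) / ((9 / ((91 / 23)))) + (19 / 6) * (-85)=-111253 / 414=-268.73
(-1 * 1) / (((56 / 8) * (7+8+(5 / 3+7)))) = -3 / 497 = -0.01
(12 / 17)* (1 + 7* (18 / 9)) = 180 / 17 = 10.59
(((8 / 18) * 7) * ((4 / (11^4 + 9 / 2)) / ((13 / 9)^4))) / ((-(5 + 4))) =-18144 / 836580251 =-0.00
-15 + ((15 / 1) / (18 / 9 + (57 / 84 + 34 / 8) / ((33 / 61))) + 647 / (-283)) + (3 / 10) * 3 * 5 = -11075047 / 968426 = -11.44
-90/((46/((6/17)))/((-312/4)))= 21060/391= 53.86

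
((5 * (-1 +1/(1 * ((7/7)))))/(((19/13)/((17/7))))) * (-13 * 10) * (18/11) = 0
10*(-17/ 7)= -170/ 7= -24.29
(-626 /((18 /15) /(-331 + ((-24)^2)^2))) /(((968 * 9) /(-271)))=140570796175 /26136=5378435.73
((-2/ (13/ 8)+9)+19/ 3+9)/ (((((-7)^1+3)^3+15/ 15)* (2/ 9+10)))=-901/ 25116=-0.04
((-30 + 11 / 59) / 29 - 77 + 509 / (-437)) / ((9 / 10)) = -592130210 / 6729363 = -87.99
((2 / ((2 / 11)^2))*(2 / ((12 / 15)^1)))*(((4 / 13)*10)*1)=6050 / 13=465.38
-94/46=-47/23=-2.04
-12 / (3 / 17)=-68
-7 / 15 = -0.47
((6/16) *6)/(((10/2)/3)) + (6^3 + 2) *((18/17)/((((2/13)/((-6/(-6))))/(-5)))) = -2550141/340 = -7500.41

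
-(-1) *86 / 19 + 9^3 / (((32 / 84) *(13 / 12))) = 874849 / 494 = 1770.95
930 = 930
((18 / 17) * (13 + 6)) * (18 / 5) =6156 / 85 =72.42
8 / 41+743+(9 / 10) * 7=307293 / 410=749.50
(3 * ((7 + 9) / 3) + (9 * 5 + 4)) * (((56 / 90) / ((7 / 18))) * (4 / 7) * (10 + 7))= 7072 / 7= 1010.29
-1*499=-499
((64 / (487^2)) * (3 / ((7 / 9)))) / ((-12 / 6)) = -864 / 1660183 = -0.00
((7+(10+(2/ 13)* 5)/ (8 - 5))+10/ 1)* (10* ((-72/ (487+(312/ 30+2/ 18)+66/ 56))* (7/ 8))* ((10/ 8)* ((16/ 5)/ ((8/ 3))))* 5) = -1593553500/ 8168537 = -195.08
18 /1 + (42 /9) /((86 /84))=970 /43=22.56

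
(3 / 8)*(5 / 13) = 15 / 104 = 0.14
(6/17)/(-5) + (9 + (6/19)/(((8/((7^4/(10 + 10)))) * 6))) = 502289/51680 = 9.72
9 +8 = 17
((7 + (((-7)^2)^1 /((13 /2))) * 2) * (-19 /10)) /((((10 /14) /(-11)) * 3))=215.32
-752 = -752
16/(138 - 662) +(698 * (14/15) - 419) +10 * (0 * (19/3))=456737/1965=232.44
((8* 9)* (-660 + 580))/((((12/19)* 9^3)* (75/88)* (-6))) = 2.45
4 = 4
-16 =-16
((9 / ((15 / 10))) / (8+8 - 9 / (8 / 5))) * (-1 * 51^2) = -124848 / 83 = -1504.19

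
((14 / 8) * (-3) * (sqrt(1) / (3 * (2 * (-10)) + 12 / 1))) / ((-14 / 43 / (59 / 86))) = -59 / 256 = -0.23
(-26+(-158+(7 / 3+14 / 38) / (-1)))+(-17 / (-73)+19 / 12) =-1025745 / 5548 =-184.89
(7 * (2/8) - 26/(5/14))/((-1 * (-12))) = -1421/240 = -5.92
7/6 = 1.17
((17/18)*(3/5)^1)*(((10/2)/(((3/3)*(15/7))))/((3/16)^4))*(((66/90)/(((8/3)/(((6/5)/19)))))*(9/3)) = 10723328/192375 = 55.74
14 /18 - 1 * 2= -11 /9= -1.22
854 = 854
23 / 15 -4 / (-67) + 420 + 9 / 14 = 5940859 / 14070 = 422.24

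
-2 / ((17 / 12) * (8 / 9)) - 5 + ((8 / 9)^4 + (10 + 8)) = 1342466 / 111537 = 12.04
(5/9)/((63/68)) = 340/567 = 0.60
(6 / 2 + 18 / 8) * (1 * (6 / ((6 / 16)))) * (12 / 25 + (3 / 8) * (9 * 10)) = 71883 / 25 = 2875.32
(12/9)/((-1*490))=-0.00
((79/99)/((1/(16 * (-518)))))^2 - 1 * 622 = 428694085282/9801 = 43739831.17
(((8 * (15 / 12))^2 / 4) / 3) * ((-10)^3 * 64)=-1600000 / 3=-533333.33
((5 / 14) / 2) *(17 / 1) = 85 / 28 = 3.04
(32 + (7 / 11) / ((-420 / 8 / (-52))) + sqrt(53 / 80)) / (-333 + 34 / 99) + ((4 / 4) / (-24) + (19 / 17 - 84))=-5577700961 / 67183320 - 99 *sqrt(265) / 658660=-83.02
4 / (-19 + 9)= -2 / 5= -0.40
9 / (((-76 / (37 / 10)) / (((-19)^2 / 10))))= -6327 / 400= -15.82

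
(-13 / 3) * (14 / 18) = -91 / 27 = -3.37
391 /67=5.84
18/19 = 0.95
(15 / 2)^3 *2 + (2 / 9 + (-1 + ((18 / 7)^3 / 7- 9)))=72295175 / 86436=836.40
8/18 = 4/9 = 0.44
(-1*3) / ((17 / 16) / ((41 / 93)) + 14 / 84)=-5904 / 5071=-1.16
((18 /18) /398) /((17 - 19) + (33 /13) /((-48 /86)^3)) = -29952 /197882615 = -0.00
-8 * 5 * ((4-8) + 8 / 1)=-160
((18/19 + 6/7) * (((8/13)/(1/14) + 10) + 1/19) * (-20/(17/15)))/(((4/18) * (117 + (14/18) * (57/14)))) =-8963784000/402654707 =-22.26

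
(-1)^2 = 1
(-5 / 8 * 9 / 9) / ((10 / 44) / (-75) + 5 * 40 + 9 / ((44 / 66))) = -825 / 281816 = -0.00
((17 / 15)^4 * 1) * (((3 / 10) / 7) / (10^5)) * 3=83521 / 39375000000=0.00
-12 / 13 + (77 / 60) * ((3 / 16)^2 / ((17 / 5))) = -205893 / 226304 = -0.91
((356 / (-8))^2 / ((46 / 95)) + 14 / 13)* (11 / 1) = 107635121 / 2392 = 44997.96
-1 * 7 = -7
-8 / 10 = -4 / 5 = -0.80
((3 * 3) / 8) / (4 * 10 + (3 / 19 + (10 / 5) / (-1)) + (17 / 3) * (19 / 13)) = 6669 / 275296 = 0.02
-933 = -933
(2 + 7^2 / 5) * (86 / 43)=118 / 5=23.60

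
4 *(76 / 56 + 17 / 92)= 993 / 161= 6.17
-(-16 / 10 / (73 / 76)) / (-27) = -608 / 9855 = -0.06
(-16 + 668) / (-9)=-652 / 9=-72.44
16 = 16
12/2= 6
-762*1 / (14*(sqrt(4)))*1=-381 / 14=-27.21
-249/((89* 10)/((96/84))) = -996/3115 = -0.32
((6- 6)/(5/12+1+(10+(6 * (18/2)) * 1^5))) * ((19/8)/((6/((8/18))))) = 0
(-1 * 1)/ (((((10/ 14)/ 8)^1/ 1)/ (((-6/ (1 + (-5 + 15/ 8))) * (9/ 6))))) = -4032/ 85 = -47.44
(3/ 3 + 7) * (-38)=-304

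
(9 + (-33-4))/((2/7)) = -98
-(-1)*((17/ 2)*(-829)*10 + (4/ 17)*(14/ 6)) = -3593687/ 51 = -70464.45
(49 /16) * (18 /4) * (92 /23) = 55.12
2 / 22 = 1 / 11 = 0.09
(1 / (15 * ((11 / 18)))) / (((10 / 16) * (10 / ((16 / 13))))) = 384 / 17875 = 0.02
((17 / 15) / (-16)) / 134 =-17 / 32160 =-0.00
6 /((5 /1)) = 6 /5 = 1.20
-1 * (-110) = 110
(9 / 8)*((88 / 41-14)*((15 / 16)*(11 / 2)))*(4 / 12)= -120285 / 5248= -22.92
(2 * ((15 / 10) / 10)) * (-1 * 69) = -207 / 10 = -20.70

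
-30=-30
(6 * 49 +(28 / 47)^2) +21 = 696619 / 2209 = 315.35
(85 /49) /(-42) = -85 /2058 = -0.04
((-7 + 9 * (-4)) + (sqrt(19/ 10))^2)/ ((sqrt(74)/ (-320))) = 6576 * sqrt(74)/ 37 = 1528.89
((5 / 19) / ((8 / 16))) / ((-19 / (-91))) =910 / 361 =2.52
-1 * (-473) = 473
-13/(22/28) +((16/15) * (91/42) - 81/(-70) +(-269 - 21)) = -420065/1386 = -303.08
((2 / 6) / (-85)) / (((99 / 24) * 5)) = -8 / 42075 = -0.00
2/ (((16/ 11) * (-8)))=-11/ 64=-0.17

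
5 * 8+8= 48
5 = 5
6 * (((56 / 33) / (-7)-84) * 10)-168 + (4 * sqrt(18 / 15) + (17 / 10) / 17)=-574469 / 110 + 4 * sqrt(30) / 5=-5218.06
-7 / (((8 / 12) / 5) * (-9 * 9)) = 0.65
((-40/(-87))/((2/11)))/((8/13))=715/174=4.11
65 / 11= 5.91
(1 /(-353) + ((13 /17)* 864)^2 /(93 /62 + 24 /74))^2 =14897510177035552566361 /260186707225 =57256999544.38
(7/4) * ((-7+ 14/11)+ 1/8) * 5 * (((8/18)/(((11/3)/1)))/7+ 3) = -1718105/11616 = -147.91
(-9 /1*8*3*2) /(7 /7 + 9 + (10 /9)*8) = -22.87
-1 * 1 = -1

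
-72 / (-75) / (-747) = -0.00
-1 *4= -4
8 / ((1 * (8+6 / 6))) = 8 / 9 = 0.89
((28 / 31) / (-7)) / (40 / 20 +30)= -0.00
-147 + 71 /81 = -11836 /81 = -146.12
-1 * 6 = -6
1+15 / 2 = 8.50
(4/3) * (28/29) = 112/87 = 1.29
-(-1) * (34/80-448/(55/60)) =-488.30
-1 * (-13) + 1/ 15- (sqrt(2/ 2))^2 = 181/ 15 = 12.07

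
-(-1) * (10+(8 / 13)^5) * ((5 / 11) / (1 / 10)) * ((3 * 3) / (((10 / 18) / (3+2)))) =1379097900 / 371293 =3714.31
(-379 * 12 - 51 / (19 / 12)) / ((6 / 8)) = -116032 / 19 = -6106.95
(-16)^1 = -16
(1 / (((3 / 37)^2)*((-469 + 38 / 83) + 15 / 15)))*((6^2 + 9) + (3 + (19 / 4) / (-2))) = -41473855 / 2794032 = -14.84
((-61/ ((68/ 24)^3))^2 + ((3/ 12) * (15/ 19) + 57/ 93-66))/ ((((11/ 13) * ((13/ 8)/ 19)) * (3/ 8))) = -52771180392752/ 24692733087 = -2137.11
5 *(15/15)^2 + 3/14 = 73/14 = 5.21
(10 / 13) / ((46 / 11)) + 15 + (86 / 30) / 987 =67227557 / 4426695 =15.19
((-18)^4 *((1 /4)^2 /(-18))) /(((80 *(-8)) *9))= 81 /1280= 0.06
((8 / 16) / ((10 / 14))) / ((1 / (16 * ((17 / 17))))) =56 / 5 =11.20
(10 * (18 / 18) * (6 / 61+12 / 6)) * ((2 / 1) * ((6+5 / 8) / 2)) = 8480 / 61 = 139.02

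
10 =10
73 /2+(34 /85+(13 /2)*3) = 282 /5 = 56.40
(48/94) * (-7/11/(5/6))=-0.39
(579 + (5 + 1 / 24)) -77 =12169 / 24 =507.04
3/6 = 1/2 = 0.50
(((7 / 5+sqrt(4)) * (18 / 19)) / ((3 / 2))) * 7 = 1428 / 95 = 15.03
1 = 1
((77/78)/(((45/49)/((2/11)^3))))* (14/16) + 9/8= 1920799/1698840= 1.13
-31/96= -0.32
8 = 8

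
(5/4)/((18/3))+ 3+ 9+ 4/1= 389/24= 16.21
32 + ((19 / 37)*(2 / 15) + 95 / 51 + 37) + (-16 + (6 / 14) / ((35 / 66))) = 5153830 / 92463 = 55.74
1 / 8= 0.12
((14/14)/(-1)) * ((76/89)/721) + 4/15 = 255536/962535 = 0.27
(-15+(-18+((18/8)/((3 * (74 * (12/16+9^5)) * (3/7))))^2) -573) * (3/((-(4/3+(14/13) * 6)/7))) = 16847426298006304637/10319309136139456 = 1632.61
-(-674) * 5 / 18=1685 / 9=187.22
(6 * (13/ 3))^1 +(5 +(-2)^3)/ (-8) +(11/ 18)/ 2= 1921/ 72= 26.68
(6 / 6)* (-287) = -287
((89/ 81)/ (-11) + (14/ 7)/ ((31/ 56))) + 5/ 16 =1690633/ 441936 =3.83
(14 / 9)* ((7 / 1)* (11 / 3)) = 1078 / 27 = 39.93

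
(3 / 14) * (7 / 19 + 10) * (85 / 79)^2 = 4269975 / 1660106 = 2.57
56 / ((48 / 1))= 7 / 6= 1.17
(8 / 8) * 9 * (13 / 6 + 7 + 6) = 273 / 2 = 136.50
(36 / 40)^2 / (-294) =-27 / 9800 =-0.00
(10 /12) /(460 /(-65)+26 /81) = -1755 /14228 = -0.12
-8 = -8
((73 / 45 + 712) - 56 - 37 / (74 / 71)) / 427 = 55991 / 38430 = 1.46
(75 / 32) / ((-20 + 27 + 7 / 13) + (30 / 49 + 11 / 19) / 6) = 544635 / 1797904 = 0.30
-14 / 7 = -2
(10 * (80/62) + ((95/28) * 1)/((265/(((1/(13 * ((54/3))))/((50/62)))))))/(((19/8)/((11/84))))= 38198360849/53690118300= 0.71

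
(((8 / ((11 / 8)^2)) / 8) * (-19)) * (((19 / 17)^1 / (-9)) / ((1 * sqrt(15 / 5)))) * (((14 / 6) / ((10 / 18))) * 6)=323456 * sqrt(3) / 30855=18.16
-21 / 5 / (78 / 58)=-203 / 65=-3.12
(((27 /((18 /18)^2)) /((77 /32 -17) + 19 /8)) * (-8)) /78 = 1152 /5083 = 0.23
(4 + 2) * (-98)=-588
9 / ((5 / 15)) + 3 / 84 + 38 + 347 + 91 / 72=208303 / 504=413.30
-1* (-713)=713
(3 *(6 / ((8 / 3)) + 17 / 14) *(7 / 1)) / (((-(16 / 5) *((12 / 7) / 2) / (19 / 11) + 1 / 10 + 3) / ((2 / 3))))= 64505 / 2011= 32.08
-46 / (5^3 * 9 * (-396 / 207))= 529 / 24750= 0.02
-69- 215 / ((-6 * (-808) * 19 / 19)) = -334727 / 4848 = -69.04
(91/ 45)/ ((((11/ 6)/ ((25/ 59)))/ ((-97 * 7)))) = -617890/ 1947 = -317.35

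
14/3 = 4.67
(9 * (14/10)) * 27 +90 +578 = 5041/5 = 1008.20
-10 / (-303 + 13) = 1 / 29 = 0.03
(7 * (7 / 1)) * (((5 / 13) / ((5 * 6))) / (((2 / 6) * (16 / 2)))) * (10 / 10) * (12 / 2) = 147 / 104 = 1.41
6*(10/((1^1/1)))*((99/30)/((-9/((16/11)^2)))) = -512/11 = -46.55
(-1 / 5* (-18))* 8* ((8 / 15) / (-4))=-96 / 25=-3.84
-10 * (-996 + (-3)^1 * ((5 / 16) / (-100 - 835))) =9959.99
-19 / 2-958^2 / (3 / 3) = -1835547 / 2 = -917773.50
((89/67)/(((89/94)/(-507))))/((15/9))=-142974/335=-426.79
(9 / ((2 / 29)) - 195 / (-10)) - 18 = 132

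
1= 1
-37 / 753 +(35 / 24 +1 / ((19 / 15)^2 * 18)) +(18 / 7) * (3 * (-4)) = -447748621 / 15222648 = -29.41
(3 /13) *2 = 6 /13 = 0.46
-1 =-1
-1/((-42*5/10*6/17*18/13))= 221/2268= 0.10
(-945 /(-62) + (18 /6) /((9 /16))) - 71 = -9379 /186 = -50.42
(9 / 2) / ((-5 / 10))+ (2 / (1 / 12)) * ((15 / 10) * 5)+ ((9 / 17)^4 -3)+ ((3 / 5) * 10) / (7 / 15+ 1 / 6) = 281757471 / 1586899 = 177.55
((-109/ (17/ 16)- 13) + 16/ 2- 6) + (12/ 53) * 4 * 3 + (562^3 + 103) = 159931392436/ 901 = 177504320.13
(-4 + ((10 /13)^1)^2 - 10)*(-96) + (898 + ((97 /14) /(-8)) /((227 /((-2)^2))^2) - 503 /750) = 99874497795829 /45719105250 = 2184.52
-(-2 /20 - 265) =2651 /10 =265.10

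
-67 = -67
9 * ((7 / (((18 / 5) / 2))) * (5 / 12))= 175 / 12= 14.58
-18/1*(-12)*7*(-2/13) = -3024/13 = -232.62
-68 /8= -17 /2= -8.50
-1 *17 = -17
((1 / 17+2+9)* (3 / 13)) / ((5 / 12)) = 6768 / 1105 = 6.12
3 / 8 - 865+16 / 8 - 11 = -6989 / 8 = -873.62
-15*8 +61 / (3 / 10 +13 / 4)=-7300 / 71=-102.82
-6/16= -3/8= -0.38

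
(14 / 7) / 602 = 1 / 301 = 0.00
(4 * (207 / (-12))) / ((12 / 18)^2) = -621 / 4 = -155.25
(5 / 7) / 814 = 5 / 5698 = 0.00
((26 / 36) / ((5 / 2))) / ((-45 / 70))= -182 / 405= -0.45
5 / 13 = 0.38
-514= -514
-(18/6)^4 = -81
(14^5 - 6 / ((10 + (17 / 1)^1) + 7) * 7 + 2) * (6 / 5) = 645389.72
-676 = -676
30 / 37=0.81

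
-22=-22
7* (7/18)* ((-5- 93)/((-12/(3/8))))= 2401/288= 8.34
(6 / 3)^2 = 4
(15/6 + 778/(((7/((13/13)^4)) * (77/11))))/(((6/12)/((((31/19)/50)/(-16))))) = -55831/744800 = -0.07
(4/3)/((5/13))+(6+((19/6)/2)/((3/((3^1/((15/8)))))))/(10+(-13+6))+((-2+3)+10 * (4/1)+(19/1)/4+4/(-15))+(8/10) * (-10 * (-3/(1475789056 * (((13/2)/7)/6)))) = 118473249137/2312508744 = 51.23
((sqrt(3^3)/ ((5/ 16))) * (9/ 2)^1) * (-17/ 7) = -3672 * sqrt(3)/ 35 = -181.72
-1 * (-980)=980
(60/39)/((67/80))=1600/871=1.84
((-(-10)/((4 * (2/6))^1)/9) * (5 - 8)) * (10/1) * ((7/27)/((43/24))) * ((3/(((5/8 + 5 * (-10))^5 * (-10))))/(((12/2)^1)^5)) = -28672/60285304337158125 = -0.00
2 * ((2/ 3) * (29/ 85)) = 0.45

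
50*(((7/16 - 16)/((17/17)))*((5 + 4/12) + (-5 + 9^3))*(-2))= 1135025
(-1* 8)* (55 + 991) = -8368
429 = 429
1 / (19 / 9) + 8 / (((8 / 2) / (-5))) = -9.53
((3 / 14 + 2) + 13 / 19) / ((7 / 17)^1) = 13107 / 1862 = 7.04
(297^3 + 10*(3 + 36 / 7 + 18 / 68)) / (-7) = -3117580692 / 833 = -3742593.87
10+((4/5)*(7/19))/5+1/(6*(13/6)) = 62589/6175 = 10.14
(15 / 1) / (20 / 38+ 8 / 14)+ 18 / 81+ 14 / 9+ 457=620789 / 1314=472.44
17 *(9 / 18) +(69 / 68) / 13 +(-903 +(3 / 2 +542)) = -310215 / 884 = -350.92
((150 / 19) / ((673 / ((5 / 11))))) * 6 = 4500 / 140657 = 0.03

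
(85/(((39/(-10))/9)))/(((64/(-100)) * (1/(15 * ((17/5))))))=15631.01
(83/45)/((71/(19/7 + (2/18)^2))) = 128318/1811565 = 0.07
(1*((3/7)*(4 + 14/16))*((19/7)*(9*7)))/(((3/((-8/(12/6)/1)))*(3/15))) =-33345/14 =-2381.79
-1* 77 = -77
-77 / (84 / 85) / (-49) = 935 / 588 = 1.59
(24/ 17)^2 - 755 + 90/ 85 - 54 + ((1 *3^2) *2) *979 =4859839/ 289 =16816.05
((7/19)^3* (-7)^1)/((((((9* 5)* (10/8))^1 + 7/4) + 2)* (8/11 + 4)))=-26411/21400080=-0.00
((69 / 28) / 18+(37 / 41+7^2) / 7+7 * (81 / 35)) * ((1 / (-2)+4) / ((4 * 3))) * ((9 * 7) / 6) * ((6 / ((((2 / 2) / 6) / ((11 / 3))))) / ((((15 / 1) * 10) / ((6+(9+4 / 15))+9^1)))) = 5662798141 / 3690000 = 1534.63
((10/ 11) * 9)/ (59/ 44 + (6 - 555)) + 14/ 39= 323318/ 939783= 0.34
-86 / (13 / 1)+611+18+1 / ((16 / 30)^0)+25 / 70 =113521 / 182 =623.74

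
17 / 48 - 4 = -175 / 48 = -3.65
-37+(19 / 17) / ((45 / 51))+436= 6004 / 15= 400.27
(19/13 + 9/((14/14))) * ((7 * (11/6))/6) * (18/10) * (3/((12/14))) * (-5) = -9163/13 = -704.85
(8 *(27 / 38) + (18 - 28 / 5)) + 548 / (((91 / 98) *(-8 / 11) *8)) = -823483 / 9880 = -83.35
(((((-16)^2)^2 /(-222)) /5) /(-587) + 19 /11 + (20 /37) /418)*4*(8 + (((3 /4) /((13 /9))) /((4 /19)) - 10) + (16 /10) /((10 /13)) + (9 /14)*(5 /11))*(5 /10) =141552431327479 /13631430813000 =10.38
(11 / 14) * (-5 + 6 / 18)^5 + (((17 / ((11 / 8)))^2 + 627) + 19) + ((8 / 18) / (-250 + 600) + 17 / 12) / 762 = -4914885445963 / 5227853400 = -940.13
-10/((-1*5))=2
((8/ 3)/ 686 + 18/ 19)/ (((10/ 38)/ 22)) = 409156/ 5145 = 79.52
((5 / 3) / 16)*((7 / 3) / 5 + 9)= 0.99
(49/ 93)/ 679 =0.00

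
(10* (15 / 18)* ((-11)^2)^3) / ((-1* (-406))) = 44289025 / 1218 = 36362.09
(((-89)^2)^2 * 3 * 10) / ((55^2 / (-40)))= -3011627568 / 121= -24889484.03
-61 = -61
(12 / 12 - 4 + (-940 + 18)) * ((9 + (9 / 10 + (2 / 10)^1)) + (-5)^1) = -9435 / 2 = -4717.50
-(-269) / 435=0.62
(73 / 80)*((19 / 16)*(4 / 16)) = 1387 / 5120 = 0.27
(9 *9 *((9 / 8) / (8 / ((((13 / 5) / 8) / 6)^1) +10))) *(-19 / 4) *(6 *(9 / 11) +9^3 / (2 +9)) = -195.38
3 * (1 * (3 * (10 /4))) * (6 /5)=27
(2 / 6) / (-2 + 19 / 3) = 1 / 13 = 0.08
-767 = -767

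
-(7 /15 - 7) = 98 /15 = 6.53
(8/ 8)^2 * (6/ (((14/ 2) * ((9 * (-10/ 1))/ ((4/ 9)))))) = -4/ 945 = -0.00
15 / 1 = 15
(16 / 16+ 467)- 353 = 115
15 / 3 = 5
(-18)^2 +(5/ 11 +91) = 415.45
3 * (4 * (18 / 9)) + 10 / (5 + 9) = 173 / 7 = 24.71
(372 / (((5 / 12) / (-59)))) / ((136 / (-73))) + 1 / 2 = 4806697 / 170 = 28274.69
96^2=9216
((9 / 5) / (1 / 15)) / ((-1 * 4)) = -27 / 4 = -6.75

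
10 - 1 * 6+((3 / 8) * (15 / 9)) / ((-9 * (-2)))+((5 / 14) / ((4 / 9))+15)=19997 / 1008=19.84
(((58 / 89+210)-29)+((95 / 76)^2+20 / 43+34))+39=15716987 / 61232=256.68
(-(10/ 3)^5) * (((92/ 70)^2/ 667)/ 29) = -368000/ 10013787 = -0.04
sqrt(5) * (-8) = -8 * sqrt(5) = -17.89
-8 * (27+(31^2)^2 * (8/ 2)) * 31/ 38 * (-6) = 2748418584/ 19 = 144653609.68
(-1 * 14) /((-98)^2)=-0.00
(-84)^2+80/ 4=7076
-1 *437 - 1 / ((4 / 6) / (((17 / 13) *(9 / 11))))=-125441 / 286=-438.60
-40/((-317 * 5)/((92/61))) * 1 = 736/19337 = 0.04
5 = 5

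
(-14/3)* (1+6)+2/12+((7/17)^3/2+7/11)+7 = -1341819/54043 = -24.83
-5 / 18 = -0.28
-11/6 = -1.83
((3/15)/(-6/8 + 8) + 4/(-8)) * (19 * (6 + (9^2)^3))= -1383356541/290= -4770194.97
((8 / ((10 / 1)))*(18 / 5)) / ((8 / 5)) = 9 / 5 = 1.80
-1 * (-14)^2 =-196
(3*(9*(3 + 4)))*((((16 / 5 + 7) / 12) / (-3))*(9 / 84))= -459 / 80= -5.74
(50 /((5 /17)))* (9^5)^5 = 122042657907614940090942330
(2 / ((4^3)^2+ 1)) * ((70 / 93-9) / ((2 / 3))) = -767 / 127007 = -0.01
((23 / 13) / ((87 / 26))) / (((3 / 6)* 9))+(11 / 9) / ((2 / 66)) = 40.45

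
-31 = -31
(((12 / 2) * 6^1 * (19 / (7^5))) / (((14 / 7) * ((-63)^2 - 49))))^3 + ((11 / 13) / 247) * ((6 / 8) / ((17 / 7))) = 2064385513652090636389857 / 1951317957293710341766976000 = 0.00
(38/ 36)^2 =361/ 324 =1.11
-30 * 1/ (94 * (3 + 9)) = -5/ 188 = -0.03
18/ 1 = 18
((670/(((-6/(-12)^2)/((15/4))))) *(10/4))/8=-75375/4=-18843.75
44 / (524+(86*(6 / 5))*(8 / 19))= 0.08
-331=-331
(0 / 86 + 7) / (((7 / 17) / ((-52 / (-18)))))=442 / 9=49.11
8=8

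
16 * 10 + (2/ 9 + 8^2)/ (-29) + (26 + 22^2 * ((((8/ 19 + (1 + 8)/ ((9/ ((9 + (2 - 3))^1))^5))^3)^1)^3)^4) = 10093273961345728487204068125774530117608471759938369411079165695438220933825156951778869124522112759387952831499421042410725005483705259212897375361941448459387681076566329971203278390616083501166670619836436840032/ 80993280827403273055997790135587536692583558087553439971943867893452599473455455438593857533813913565446657755131712891971749645446313638360817197206443455219121034727412046192822506989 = 124618657970585251004724400000.00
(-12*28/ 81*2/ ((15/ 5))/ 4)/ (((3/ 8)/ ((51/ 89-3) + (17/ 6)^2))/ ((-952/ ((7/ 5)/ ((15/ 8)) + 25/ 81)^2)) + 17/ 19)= -68163723600000/ 88207923643621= -0.77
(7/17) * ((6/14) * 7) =21/17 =1.24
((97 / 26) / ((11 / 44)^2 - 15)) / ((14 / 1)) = -388 / 21749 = -0.02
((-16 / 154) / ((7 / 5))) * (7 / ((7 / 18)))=-720 / 539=-1.34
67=67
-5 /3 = -1.67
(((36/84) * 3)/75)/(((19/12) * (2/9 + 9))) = 324/275975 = 0.00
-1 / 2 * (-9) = 4.50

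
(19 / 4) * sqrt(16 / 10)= 19 * sqrt(10) / 10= 6.01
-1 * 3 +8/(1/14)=109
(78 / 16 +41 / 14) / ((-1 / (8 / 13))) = -437 / 91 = -4.80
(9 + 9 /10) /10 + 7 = 799 /100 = 7.99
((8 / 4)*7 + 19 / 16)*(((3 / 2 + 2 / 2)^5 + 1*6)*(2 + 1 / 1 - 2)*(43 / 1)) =34659333 / 512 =67694.01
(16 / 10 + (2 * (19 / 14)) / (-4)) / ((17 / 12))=387 / 595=0.65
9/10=0.90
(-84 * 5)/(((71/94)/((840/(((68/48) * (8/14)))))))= -696427200/1207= -576990.22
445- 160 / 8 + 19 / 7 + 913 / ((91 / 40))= 75442 / 91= 829.03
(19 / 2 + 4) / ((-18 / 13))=-39 / 4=-9.75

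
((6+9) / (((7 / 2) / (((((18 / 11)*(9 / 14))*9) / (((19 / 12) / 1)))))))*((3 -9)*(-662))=1042411680 / 10241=101788.08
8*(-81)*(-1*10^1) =6480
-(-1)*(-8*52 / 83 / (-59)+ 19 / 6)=95539 / 29382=3.25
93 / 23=4.04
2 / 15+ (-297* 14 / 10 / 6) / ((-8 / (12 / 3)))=2087 / 60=34.78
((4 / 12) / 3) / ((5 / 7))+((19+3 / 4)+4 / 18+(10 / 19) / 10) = 69017 / 3420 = 20.18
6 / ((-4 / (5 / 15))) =-1 / 2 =-0.50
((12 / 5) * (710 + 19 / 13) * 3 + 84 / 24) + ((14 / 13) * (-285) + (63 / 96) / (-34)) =26215799 / 5440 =4819.08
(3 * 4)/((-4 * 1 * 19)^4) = 3/8340544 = 0.00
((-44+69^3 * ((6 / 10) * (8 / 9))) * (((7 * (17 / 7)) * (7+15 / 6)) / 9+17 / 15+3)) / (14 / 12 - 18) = -1740222548 / 7575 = -229732.35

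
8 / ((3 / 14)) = 112 / 3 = 37.33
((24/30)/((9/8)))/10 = 16/225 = 0.07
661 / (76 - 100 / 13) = 8593 / 888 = 9.68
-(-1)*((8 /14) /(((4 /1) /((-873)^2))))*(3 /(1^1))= 2286387 /7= 326626.71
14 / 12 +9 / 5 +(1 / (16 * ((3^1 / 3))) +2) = 1207 / 240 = 5.03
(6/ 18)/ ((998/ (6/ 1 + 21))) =9/ 998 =0.01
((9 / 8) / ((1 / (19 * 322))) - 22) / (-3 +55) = 2111 / 16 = 131.94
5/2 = 2.50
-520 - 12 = -532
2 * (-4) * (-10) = 80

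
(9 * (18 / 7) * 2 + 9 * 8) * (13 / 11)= 10764 / 77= 139.79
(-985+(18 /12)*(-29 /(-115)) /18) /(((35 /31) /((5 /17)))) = -42137401 /164220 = -256.59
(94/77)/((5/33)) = 8.06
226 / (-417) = -226 / 417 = -0.54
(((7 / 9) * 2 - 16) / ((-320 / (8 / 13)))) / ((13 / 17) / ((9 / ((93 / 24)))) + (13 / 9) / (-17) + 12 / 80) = 170 / 2413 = 0.07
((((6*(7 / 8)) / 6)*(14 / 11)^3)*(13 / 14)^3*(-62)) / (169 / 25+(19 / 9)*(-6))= 35756175 / 2358532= 15.16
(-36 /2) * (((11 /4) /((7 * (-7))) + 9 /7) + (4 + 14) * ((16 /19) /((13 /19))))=-536229 /1274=-420.90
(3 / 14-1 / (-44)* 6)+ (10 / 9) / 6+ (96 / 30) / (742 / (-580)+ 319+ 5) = 106187458 / 194571531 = 0.55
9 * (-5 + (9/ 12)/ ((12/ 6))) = -41.62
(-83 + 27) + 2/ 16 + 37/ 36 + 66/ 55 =-19313/ 360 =-53.65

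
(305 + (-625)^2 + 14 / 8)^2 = 152827633158.06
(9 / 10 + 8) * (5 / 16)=89 / 32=2.78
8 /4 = 2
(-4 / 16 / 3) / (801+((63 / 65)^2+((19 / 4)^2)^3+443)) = -4326400 / 660939811947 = -0.00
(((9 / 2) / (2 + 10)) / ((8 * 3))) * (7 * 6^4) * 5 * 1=2835 / 4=708.75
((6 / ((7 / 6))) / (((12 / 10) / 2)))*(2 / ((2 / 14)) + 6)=171.43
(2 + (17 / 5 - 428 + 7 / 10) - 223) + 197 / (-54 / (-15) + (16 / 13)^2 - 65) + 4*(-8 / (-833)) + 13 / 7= -38918258333 / 60217570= -646.29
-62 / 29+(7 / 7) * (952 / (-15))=-28538 / 435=-65.60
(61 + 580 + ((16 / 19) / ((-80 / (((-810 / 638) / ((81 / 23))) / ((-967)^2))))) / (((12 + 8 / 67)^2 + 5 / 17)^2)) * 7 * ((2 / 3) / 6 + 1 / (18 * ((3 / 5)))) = 914.02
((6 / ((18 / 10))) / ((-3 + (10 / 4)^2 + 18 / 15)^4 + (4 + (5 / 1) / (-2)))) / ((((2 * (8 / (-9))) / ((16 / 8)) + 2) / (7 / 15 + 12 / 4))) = 1664000 / 62982241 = 0.03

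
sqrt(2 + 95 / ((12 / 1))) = sqrt(357) / 6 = 3.15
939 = 939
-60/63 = -0.95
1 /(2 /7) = 7 /2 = 3.50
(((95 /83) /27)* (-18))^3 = -0.44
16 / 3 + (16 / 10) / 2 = 92 / 15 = 6.13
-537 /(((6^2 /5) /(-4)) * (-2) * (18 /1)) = -895 /108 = -8.29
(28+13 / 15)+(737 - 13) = 11293 / 15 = 752.87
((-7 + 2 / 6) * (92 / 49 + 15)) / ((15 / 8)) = -26464 / 441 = -60.01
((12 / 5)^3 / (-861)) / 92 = -144 / 825125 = -0.00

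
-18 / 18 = -1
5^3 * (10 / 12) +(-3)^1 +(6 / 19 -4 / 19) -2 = 11317 / 114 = 99.27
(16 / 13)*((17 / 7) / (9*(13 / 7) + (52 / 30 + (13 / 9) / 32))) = 391680 / 2423291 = 0.16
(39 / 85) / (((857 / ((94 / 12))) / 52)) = 15886 / 72845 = 0.22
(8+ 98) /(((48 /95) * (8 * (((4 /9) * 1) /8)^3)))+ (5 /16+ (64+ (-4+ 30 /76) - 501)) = 46359341 /304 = 152497.83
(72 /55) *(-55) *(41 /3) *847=-833448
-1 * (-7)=7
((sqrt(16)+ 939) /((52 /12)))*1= 2829 /13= 217.62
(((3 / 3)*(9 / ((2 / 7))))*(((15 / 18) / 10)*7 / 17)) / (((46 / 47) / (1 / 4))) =6909 / 25024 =0.28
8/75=0.11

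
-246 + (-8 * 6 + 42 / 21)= -292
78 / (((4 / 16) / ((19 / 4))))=1482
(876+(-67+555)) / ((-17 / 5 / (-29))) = 197780 / 17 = 11634.12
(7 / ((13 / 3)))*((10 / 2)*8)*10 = 8400 / 13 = 646.15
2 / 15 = 0.13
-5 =-5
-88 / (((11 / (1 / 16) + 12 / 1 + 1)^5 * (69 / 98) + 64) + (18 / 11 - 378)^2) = -21296 / 41091099712937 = -0.00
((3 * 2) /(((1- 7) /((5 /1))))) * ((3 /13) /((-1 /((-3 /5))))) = -9 /13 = -0.69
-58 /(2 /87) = -2523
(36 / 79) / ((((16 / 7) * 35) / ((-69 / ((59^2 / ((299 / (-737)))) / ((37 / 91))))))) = 528471 / 28374396820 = 0.00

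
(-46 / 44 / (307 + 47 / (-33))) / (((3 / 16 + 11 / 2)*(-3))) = 46 / 229411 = 0.00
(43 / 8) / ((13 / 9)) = 387 / 104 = 3.72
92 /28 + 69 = 506 /7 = 72.29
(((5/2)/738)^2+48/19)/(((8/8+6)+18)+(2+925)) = 104572123/39406082688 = 0.00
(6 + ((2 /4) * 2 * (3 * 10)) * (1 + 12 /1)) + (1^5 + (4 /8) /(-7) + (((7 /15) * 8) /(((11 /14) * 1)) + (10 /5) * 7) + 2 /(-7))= 959561 /2310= 415.39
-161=-161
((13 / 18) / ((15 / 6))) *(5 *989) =12857 / 9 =1428.56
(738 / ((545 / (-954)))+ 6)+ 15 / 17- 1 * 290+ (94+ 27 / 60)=-54867559 / 37060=-1480.51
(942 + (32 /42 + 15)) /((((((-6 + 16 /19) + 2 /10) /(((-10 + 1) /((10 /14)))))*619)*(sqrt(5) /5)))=382147*sqrt(5) /97183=8.79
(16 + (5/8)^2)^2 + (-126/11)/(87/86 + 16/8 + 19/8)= 22251936559/83488768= 266.53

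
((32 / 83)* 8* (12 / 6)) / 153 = 512 / 12699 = 0.04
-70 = -70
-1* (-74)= 74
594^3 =209584584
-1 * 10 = -10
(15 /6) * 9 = 45 /2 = 22.50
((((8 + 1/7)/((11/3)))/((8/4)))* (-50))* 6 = -25650/77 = -333.12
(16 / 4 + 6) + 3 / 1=13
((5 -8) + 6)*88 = 264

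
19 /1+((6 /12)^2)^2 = 305 /16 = 19.06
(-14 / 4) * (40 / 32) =-35 / 8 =-4.38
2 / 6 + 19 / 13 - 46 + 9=-1373 / 39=-35.21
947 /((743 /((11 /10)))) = 10417 /7430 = 1.40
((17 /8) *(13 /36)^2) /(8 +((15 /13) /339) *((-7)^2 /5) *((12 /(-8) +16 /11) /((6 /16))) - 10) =-46424807 /335750400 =-0.14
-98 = -98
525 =525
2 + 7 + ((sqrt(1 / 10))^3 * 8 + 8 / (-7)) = 2 * sqrt(10) / 25 + 55 / 7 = 8.11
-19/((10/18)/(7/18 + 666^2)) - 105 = -30339467/2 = -15169733.50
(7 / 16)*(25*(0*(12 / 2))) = 0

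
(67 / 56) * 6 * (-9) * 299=-540891 / 28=-19317.54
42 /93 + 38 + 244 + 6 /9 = 283.12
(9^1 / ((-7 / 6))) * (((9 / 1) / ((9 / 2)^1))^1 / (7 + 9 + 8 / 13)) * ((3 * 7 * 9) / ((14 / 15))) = -5265 / 28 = -188.04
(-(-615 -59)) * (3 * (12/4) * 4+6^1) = 28308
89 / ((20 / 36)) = 801 / 5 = 160.20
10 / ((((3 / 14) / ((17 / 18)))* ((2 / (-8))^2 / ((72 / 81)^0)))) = 19040 / 27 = 705.19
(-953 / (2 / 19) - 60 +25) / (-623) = 18177 / 1246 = 14.59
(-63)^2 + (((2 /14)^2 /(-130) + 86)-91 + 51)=25575549 /6370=4015.00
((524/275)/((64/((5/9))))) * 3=131/2640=0.05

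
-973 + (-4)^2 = -957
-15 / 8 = -1.88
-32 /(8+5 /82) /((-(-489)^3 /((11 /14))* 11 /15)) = -0.00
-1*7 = -7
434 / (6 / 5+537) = 2170 / 2691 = 0.81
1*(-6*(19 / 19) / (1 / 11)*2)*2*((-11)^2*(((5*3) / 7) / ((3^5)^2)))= -53240 / 45927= -1.16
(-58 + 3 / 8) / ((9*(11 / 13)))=-5993 / 792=-7.57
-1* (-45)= 45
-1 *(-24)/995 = 24/995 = 0.02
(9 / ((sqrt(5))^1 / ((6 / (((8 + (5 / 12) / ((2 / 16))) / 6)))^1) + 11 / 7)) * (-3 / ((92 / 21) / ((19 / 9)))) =-67191201 / 6486713 + 26921727 * sqrt(5) / 12973426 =-5.72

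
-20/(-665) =4/133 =0.03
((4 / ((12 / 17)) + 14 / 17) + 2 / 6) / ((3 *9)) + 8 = 3788 / 459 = 8.25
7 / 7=1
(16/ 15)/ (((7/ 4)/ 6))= 128/ 35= 3.66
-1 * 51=-51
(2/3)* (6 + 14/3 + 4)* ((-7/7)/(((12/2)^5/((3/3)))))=-11/8748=-0.00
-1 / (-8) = 1 / 8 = 0.12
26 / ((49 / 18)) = 468 / 49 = 9.55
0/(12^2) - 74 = -74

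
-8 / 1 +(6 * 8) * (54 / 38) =60.21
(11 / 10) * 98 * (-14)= -7546 / 5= -1509.20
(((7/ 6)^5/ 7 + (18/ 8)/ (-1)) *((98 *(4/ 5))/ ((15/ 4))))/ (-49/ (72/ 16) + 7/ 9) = 21133/ 5265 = 4.01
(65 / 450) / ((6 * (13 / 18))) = 1 / 30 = 0.03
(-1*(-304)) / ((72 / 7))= 266 / 9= 29.56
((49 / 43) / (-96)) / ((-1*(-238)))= -7 / 140352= -0.00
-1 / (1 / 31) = -31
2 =2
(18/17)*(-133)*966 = -2312604/17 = -136035.53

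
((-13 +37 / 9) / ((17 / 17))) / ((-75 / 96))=512 / 45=11.38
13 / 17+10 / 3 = 209 / 51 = 4.10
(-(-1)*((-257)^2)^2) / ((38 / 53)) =231210931253 / 38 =6084498190.87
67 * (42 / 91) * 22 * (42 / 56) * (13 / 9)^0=6633 / 13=510.23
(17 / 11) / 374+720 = 720.00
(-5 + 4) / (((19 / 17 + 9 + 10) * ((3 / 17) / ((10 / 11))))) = -1445 / 5643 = -0.26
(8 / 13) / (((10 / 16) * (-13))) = -64 / 845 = -0.08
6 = 6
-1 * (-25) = 25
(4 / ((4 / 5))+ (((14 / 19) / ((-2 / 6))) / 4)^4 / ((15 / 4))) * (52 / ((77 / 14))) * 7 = 2383640714 / 7167655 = 332.56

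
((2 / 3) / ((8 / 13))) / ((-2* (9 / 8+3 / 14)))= -91 / 225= -0.40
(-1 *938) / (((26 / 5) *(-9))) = 2345 / 117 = 20.04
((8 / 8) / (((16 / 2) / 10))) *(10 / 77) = 25 / 154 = 0.16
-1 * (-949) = 949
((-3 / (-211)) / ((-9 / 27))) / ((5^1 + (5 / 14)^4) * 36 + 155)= -0.00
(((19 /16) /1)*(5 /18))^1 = 0.33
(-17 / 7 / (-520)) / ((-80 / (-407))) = 6919 / 291200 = 0.02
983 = 983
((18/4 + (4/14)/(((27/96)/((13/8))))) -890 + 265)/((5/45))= -77975/14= -5569.64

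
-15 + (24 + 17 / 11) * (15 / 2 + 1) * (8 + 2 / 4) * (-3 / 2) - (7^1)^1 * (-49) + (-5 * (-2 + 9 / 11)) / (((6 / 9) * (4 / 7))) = -106699 / 44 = -2424.98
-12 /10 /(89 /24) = -144 /445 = -0.32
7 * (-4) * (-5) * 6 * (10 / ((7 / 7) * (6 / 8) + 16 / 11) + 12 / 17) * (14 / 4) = 15411.38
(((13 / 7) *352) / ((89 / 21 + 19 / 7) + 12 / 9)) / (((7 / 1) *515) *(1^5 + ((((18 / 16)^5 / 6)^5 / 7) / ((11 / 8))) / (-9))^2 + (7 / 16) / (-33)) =10212608066259016866677798689813206670600742627180544 / 466614049345651983215875242078900616110034113424035377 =0.02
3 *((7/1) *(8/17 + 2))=882/17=51.88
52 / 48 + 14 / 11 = 311 / 132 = 2.36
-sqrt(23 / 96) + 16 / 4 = 4 - sqrt(138) / 24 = 3.51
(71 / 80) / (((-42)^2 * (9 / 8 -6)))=-71 / 687960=-0.00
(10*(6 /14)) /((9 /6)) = 20 /7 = 2.86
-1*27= -27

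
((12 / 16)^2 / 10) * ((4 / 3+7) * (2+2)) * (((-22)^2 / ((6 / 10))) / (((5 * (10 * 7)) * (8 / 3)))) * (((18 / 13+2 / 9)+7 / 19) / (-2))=-531311 / 331968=-1.60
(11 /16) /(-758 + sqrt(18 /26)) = -54197 /59754584 -33 * sqrt(13) /119509168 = -0.00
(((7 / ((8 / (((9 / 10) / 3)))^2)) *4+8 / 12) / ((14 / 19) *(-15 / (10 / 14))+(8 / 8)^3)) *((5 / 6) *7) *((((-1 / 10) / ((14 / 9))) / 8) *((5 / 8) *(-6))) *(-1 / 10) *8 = 193173 / 28160000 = 0.01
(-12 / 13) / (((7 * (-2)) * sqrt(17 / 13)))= 6 * sqrt(221) / 1547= 0.06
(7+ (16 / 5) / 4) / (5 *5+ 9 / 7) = 273 / 920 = 0.30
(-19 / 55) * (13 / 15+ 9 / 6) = -1349 / 1650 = -0.82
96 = 96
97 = 97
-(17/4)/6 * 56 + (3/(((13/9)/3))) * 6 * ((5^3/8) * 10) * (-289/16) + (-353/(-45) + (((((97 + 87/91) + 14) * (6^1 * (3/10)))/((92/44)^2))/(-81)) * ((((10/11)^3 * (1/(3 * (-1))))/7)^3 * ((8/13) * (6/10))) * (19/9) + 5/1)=-5721231593111543612354761/54211114316022824160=-105536.14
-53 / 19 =-2.79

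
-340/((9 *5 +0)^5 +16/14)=-2380/1291696883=-0.00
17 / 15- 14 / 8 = -0.62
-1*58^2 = -3364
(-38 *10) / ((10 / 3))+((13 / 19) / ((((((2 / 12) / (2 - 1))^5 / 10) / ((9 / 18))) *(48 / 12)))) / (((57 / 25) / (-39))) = -41108154 / 361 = -113873.00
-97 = -97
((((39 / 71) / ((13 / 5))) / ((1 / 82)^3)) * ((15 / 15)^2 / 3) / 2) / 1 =19414.37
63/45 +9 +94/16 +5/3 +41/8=346/15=23.07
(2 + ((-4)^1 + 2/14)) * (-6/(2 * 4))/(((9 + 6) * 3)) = 13/420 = 0.03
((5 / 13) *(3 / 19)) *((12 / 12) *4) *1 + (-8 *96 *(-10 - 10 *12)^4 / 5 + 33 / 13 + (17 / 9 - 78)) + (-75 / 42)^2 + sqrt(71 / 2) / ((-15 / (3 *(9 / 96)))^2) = -43869696070.14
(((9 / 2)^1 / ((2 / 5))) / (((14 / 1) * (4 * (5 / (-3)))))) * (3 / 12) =-27 / 896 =-0.03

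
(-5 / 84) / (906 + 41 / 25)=-0.00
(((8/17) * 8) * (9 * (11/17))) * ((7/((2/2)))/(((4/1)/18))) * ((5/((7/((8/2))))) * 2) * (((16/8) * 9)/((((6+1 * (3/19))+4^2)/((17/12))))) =32503680/7157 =4541.52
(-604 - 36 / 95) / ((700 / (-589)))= 444974 / 875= 508.54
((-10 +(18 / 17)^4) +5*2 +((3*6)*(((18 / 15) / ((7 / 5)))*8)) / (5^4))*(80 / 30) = 1417152384 / 365404375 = 3.88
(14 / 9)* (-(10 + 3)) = -20.22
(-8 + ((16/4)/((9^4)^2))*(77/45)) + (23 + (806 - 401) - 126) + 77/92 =52543903848961/178213424940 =294.84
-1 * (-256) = 256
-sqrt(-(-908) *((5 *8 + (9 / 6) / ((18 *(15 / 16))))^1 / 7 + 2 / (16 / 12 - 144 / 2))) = -sqrt(160247265430) / 5565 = -71.93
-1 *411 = -411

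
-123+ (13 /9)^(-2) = -20706 /169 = -122.52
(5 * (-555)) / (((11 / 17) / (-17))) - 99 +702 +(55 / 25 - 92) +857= 4085236 / 55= 74277.02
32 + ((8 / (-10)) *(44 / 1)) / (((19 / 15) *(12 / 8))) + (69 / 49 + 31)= 42716 / 931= 45.88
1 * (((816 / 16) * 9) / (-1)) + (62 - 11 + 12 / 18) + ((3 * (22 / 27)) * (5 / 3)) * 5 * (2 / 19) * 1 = -405.19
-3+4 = 1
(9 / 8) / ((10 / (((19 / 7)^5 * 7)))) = 22284891 / 192080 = 116.02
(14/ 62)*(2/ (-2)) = -7/ 31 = -0.23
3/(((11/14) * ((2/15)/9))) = 257.73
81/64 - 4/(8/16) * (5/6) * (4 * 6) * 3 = -30639/64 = -478.73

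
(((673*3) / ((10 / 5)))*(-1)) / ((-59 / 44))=752.85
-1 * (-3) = 3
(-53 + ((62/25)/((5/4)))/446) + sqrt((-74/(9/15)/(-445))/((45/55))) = -52.41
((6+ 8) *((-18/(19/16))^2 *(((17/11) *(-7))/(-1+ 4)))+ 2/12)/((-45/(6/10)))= 276365437/1786950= 154.66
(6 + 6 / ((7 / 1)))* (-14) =-96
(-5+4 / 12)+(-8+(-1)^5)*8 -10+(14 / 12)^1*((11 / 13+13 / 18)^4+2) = -1390111198169 / 17989317216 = -77.27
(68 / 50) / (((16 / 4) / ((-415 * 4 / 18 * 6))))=-188.13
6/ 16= 3/ 8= 0.38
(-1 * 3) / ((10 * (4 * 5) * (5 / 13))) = -39 / 1000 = -0.04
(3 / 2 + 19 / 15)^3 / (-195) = -571787 / 5265000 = -0.11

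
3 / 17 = 0.18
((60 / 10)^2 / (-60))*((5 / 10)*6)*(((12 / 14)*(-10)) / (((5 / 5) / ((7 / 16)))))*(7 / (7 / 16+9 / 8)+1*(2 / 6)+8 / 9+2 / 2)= 45.24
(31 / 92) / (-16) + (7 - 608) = -601.02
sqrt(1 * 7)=sqrt(7)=2.65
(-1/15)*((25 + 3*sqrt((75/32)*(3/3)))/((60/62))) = -2.04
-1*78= -78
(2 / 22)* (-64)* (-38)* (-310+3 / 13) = -9793664 / 143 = -68487.16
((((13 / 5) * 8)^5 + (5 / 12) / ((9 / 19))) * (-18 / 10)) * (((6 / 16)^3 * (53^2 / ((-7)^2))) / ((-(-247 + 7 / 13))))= -47982806000880439 / 558208000000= -85958.65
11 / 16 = 0.69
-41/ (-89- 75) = 1/ 4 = 0.25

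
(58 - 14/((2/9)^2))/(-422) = 451/844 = 0.53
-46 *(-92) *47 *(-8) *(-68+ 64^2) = -6409482496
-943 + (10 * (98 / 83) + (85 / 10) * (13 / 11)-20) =-1718535 / 1826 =-941.15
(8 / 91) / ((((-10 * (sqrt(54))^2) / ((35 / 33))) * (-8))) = 1 / 46332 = 0.00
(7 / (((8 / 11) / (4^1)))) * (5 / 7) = 55 / 2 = 27.50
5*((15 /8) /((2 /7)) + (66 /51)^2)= 190445 /4624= 41.19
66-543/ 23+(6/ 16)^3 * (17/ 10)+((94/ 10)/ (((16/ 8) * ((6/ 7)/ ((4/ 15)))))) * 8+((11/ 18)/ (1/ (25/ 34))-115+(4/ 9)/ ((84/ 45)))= -37920680449/ 630604800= -60.13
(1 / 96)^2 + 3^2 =9.00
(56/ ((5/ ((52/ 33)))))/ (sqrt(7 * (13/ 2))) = 32 * sqrt(182)/ 165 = 2.62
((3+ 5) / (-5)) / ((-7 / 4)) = 0.91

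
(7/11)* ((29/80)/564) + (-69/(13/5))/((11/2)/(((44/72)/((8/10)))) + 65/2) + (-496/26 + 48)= 72375422723/2561507520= 28.26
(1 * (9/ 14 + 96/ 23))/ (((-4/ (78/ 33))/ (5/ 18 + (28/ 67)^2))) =-22336327/ 17345496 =-1.29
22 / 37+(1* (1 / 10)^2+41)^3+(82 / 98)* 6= 125055404891713 / 1813000000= 68977.06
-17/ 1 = -17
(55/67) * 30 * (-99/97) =-163350/6499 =-25.13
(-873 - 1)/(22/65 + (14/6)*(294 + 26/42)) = -511290/402353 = -1.27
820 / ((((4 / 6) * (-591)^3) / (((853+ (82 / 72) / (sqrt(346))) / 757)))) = -349730 / 52087926249 - 8405 * sqrt(346) / 324403604678772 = -0.00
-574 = -574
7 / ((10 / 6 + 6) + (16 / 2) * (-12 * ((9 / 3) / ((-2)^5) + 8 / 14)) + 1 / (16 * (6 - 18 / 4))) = -1176 / 6409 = -0.18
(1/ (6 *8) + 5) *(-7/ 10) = -1687/ 480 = -3.51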